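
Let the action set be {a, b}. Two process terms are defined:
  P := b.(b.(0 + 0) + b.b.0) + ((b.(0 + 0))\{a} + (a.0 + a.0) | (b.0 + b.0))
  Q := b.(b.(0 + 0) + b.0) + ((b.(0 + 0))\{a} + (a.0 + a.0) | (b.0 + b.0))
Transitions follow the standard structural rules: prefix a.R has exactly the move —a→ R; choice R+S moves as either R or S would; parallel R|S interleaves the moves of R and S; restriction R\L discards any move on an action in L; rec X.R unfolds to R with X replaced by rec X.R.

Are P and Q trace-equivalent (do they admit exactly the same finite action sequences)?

P's transition system — 9 states:
  p0 = b.(b.(0 + 0) + b.b.0) + ((b.(0 + 0))\{a} + (a.0 + a.0) | (b.0 + b.0)) has moves —a→ p1, —b→ p2, —b→ p3, —b→ p4
  p1 = 0 | (b.0 + b.0) has moves —b→ p5
  p2 = (0 + 0)\{a} has moves ·
  p3 = (a.0 + a.0) | 0 has moves —a→ p5
  p4 = b.(0 + 0) + b.b.0 has moves —b→ p6, —b→ p7
  p5 = 0 | 0 has moves ·
  p6 = 0 + 0 has moves ·
  p7 = b.0 has moves —b→ p8
  p8 = 0 has moves ·
Q's transition system — 8 states:
  q0 = b.(b.(0 + 0) + b.0) + ((b.(0 + 0))\{a} + (a.0 + a.0) | (b.0 + b.0)) has moves —a→ q1, —b→ q2, —b→ q3, —b→ q4
  q1 = 0 | (b.0 + b.0) has moves —b→ q5
  q2 = (0 + 0)\{a} has moves ·
  q3 = (a.0 + a.0) | 0 has moves —a→ q5
  q4 = b.(0 + 0) + b.0 has moves —b→ q6, —b→ q7
  q5 = 0 | 0 has moves ·
  q6 = 0 has moves ·
  q7 = 0 + 0 has moves ·
Trace ⟨bbb⟩ through P, begin at {p0}:
  [1] b ⇒ {p2, p3, p4}
  [2] b ⇒ {p6, p7}
  [3] b ⇒ {p8}
  P completes σ.
Trace ⟨bbb⟩ through Q, begin at {q0}:
  [1] b ⇒ {q2, q3, q4}
  [2] b ⇒ {q6, q7}
  [3] b ⇒ ∅  — Q cannot continue

NO — witness ⟨bbb⟩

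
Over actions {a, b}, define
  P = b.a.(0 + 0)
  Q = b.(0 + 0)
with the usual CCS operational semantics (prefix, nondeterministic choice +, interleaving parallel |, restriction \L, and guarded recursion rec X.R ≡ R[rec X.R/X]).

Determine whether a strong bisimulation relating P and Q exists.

P's transition system — 3 states:
  p0 = b.a.(0 + 0) | =b=> p1
  p1 = a.(0 + 0) | =a=> p2
  p2 = 0 + 0 | ·
Q's transition system — 2 states:
  q0 = b.(0 + 0) | =b=> q1
  q1 = 0 + 0 | ·
Bisimilarity quotient blocks:
  B0 = {p0}
  B1 = {p1}
  B2 = {p2, q1}
  B3 = {q0}
p0 ∈ B0, q0 ∈ B3 → different blocks

not bisimilar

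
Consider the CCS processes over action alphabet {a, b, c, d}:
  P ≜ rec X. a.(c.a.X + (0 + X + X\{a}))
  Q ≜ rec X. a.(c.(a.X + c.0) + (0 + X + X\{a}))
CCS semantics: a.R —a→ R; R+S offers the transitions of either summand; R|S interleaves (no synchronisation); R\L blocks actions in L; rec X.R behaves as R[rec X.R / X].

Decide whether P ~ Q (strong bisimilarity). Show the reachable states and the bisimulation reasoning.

P's transition system — 3 states:
  u0 = rec X. a.(c.a.X + (0 + X + X\{a})) ⊢ --a--▸ u1
  u1 = c.a.(rec X. a.(c.a.X + (0 + X + X\{a}))) + (0 + (rec X. a.(c.a.X + (0 + X + X\{a}))) + (rec X. a.(c.a.X + (0 + X + X\{a})))\{a}) ⊢ --a--▸ u1, --c--▸ u2
  u2 = a.(rec X. a.(c.a.X + (0 + X + X\{a}))) ⊢ --a--▸ u0
Q's transition system — 4 states:
  v0 = rec X. a.(c.(a.X + c.0) + (0 + X + X\{a})) ⊢ --a--▸ v1
  v1 = c.(a.(rec X. a.(c.(a.X + c.0) + (0 + X + X\{a}))) + c.0) + (0 + (rec X. a.(c.(a.X + c.0) + (0 + X + X\{a}))) + (rec X. a.(c.(a.X + c.0) + (0 + X + X\{a})))\{a}) ⊢ --a--▸ v1, --c--▸ v2
  v2 = a.(rec X. a.(c.(a.X + c.0) + (0 + X + X\{a}))) + c.0 ⊢ --a--▸ v0, --c--▸ v3
  v3 = 0 ⊢ ·
Bisimilarity quotient blocks:
  B0 = {u0}
  B1 = {u1}
  B2 = {u2}
  B3 = {v0}
  B4 = {v1}
  B5 = {v2}
  B6 = {v3}
u0 ∈ B0, v0 ∈ B3 → different blocks

not bisimilar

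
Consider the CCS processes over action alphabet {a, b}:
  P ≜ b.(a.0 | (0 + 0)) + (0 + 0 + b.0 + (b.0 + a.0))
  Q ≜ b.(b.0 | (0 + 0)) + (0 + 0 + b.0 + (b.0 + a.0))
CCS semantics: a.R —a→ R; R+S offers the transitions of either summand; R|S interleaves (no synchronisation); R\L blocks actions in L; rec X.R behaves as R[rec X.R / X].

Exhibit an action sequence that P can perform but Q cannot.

ba

P's transition system — 4 states:
  m0 = b.(a.0 | (0 + 0)) + (0 + 0 + b.0 + (b.0 + a.0)) | --a--▸ m1, --b--▸ m1, --b--▸ m2
  m1 = 0 | ·
  m2 = a.0 | (0 + 0) | --a--▸ m3
  m3 = 0 | (0 + 0) | ·
Q's transition system — 4 states:
  n0 = b.(b.0 | (0 + 0)) + (0 + 0 + b.0 + (b.0 + a.0)) | --a--▸ n1, --b--▸ n1, --b--▸ n2
  n1 = 0 | ·
  n2 = b.0 | (0 + 0) | --b--▸ n3
  n3 = 0 | (0 + 0) | ·
Executing ba from P (initial set {m0}):
  [1] b ⇒ {m1, m2}
  [2] a ⇒ {m3}
  P completes σ.
Executing ba from Q (initial set {n0}):
  [1] b ⇒ {n1, n2}
  [2] a ⇒ no successor for Q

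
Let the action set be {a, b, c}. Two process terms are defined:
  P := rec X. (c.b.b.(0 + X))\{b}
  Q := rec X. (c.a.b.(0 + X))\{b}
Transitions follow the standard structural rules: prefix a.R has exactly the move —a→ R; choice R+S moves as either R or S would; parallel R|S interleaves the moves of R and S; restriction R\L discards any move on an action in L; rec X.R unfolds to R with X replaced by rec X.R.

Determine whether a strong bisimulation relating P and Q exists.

not bisimilar

P's transition system — 2 states:
  m0 = rec X. (c.b.b.(0 + X))\{b} → =c=> m1
  m1 = (b.b.(0 + (rec X. (c.b.b.(0 + X))\{b})))\{b} → (no moves)
Q's transition system — 3 states:
  n0 = rec X. (c.a.b.(0 + X))\{b} → =c=> n1
  n1 = (a.b.(0 + (rec X. (c.a.b.(0 + X))\{b})))\{b} → =a=> n2
  n2 = (b.(0 + (rec X. (c.a.b.(0 + X))\{b})))\{b} → (no moves)
Bisimilarity quotient blocks:
  B0 = {m0}
  B1 = {m1, n2}
  B2 = {n0}
  B3 = {n1}
m0 ∈ B0, n0 ∈ B2 → different blocks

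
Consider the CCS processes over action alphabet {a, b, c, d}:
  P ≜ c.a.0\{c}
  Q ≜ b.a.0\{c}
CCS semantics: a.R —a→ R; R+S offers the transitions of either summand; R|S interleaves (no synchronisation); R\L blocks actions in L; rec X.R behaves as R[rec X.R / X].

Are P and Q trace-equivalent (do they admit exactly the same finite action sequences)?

trace-distinct — witness ⟨c⟩

LTS(P): 3 reachable states
  m0 = c.a.0\{c} | ··c··> m1
  m1 = a.0\{c} | ··a··> m2
  m2 = 0\{c} | ∅
LTS(Q): 3 reachable states
  n0 = b.a.0\{c} | ··b··> n1
  n1 = a.0\{c} | ··a··> n2
  n2 = 0\{c} | ∅
Executing c from P (initial set {m0}):
  step 1 (c): {m1}
  P completes σ.
Executing c from Q (initial set {n0}):
  step 1 (c): no successor for Q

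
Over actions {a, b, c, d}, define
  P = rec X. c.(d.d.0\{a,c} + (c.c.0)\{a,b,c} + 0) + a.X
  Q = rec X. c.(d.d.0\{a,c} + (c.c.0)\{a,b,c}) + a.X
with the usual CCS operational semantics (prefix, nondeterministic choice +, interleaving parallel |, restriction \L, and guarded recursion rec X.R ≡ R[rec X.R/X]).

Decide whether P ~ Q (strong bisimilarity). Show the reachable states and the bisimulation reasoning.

LTS(P): 4 reachable states
  m0 = rec X. c.(d.d.0\{a,c} + (c.c.0)\{a,b,c} + 0) + a.X | —a→ m0, —c→ m1
  m1 = d.d.0\{a,c} + (c.c.0)\{a,b,c} + 0 | —d→ m2
  m2 = d.0\{a,c} | —d→ m3
  m3 = 0\{a,c} | (no moves)
LTS(Q): 4 reachable states
  n0 = rec X. c.(d.d.0\{a,c} + (c.c.0)\{a,b,c}) + a.X | —a→ n0, —c→ n1
  n1 = d.d.0\{a,c} + (c.c.0)\{a,b,c} | —d→ n2
  n2 = d.0\{a,c} | —d→ n3
  n3 = 0\{a,c} | (no moves)
Partition-refinement fixed point:
  B0 = {m0, n0}
  B1 = {m1, n1}
  B2 = {m2, n2}
  B3 = {m3, n3}
m0 ∈ B0, n0 ∈ B0 → same block

YES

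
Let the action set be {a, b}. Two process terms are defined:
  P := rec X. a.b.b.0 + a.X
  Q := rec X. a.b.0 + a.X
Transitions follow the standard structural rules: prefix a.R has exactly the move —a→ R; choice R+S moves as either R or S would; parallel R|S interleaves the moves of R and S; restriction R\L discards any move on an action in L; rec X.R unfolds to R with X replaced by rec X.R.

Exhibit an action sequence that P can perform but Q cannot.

abb

LTS(P): 4 reachable states
  u0 = rec X. a.b.b.0 + a.X ⊢ --a--▸ u0, --a--▸ u1
  u1 = b.b.0 ⊢ --b--▸ u2
  u2 = b.0 ⊢ --b--▸ u3
  u3 = 0 ⊢ deadlocked
LTS(Q): 3 reachable states
  v0 = rec X. a.b.0 + a.X ⊢ --a--▸ v0, --a--▸ v1
  v1 = b.0 ⊢ --b--▸ v2
  v2 = 0 ⊢ deadlocked
Run σ = ⟨abb⟩ on P: start {u0}
  after a @ step 1: {u0, u1}
  after b @ step 2: {u2}
  after b @ step 3: {u3}
  — P admits the full trace.
Run σ = ⟨abb⟩ on Q: start {v0}
  after a @ step 1: {v0, v1}
  after b @ step 2: {v2}
  after b @ step 3: ∅  — Q cannot continue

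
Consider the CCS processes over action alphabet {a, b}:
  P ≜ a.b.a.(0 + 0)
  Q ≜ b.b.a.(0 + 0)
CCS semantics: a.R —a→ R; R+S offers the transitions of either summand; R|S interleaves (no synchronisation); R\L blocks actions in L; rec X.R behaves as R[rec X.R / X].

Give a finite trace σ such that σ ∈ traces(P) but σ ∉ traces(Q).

P's transition system — 4 states:
  s0 = a.b.a.(0 + 0) :: --a--▸ s1
  s1 = b.a.(0 + 0) :: --b--▸ s2
  s2 = a.(0 + 0) :: --a--▸ s3
  s3 = 0 + 0 :: deadlocked
Q's transition system — 4 states:
  t0 = b.b.a.(0 + 0) :: --b--▸ t1
  t1 = b.a.(0 + 0) :: --b--▸ t2
  t2 = a.(0 + 0) :: --a--▸ t3
  t3 = 0 + 0 :: deadlocked
Executing a from P (initial set {s0}):
  after a @ step 1: {s1}
  — P admits the full trace.
Executing a from Q (initial set {t0}):
  after a @ step 1: ∅ (Q stuck)

a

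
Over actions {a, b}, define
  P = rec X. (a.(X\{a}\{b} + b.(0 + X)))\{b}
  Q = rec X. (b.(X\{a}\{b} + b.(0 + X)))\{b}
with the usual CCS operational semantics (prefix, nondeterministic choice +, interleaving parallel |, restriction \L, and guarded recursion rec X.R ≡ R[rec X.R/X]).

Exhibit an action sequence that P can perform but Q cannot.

a

P's transition system — 2 states:
  p0 = rec X. (a.(X\{a}\{b} + b.(0 + X)))\{b} ⊢ —a→ p1
  p1 = ((rec X. (a.(X\{a}\{b} + b.(0 + X)))\{b})\{a}\{b} + b.(0 + (rec X. (a.(X\{a}\{b} + b.(0 + X)))\{b})))\{b} ⊢ (no moves)
Q's transition system — 1 states:
  q0 = rec X. (b.(X\{a}\{b} + b.(0 + X)))\{b} ⊢ (no moves)
Executing a from P (initial set {p0}):
  [1] a ⇒ {p1}
  — P admits the full trace.
Executing a from Q (initial set {q0}):
  [1] a ⇒ no successor for Q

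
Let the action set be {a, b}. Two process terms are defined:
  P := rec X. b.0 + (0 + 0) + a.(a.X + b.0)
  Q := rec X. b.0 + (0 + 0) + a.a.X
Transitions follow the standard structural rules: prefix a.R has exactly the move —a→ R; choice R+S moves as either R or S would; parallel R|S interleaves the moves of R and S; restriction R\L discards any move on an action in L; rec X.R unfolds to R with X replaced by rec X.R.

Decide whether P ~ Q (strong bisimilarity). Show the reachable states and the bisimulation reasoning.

LTS(P): 3 reachable states
  p0 = rec X. b.0 + (0 + 0) + a.(a.X + b.0) → -a-> p1, -b-> p2
  p1 = a.(rec X. b.0 + (0 + 0) + a.(a.X + b.0)) + b.0 → -a-> p0, -b-> p2
  p2 = 0 → ∅
LTS(Q): 3 reachable states
  q0 = rec X. b.0 + (0 + 0) + a.a.X → -a-> q1, -b-> q2
  q1 = a.(rec X. b.0 + (0 + 0) + a.a.X) → -a-> q0
  q2 = 0 → ∅
Coarsest stable partition (strong bisimilarity classes):
  B0 = {p0, p1}
  B1 = {p2, q2}
  B2 = {q0}
  B3 = {q1}
p0 ∈ B0, q0 ∈ B2 → different blocks

not bisimilar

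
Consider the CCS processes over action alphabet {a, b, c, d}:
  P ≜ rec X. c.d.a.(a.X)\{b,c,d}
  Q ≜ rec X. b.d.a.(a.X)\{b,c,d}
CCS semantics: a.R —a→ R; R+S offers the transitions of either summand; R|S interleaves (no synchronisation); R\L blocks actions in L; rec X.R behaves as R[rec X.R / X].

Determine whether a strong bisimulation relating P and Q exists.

P ≁ Q

Reachable graph of P (5 states):
  s0 = rec X. c.d.a.(a.X)\{b,c,d} → —c→ s1
  s1 = d.a.(a.(rec X. c.d.a.(a.X)\{b,c,d}))\{b,c,d} → —d→ s2
  s2 = a.(a.(rec X. c.d.a.(a.X)\{b,c,d}))\{b,c,d} → —a→ s3
  s3 = (a.(rec X. c.d.a.(a.X)\{b,c,d}))\{b,c,d} → —a→ s4
  s4 = (rec X. c.d.a.(a.X)\{b,c,d})\{b,c,d} → deadlocked
Reachable graph of Q (5 states):
  t0 = rec X. b.d.a.(a.X)\{b,c,d} → —b→ t1
  t1 = d.a.(a.(rec X. b.d.a.(a.X)\{b,c,d}))\{b,c,d} → —d→ t2
  t2 = a.(a.(rec X. b.d.a.(a.X)\{b,c,d}))\{b,c,d} → —a→ t3
  t3 = (a.(rec X. b.d.a.(a.X)\{b,c,d}))\{b,c,d} → —a→ t4
  t4 = (rec X. b.d.a.(a.X)\{b,c,d})\{b,c,d} → deadlocked
Coarsest stable partition (strong bisimilarity classes):
  B0 = {s0}
  B1 = {s1, t1}
  B2 = {s2, t2}
  B3 = {s3, t3}
  B4 = {s4, t4}
  B5 = {t0}
s0 ∈ B0, t0 ∈ B5 → different blocks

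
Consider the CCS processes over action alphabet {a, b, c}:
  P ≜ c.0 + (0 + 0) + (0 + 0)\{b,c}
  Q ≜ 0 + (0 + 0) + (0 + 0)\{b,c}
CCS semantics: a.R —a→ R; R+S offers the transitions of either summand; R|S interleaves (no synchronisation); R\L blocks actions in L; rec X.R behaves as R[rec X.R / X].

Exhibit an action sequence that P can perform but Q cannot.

P's transition system — 2 states:
  s0 = c.0 + (0 + 0) + (0 + 0)\{b,c} | —c→ s1
  s1 = 0 | ∅
Q's transition system — 1 states:
  t0 = 0 + (0 + 0) + (0 + 0)\{b,c} | ∅
Trace ⟨c⟩ through P, begin at {s0}:
  after c @ step 1: {s1}
  — P admits the full trace.
Trace ⟨c⟩ through Q, begin at {t0}:
  after c @ step 1: ∅ (Q stuck)

c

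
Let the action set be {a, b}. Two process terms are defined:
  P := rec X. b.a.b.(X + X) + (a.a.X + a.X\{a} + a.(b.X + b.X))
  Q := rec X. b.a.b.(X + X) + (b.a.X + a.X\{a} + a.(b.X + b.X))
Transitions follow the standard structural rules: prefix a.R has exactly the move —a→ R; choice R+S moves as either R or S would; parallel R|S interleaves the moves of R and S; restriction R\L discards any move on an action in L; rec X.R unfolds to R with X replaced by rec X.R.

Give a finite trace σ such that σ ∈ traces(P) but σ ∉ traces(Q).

aa

Reachable graph of P (8 states):
  s0 = rec X. b.a.b.(X + X) + (a.a.X + a.X\{a} + a.(b.X + b.X)) | -a-> s1, -a-> s2, -a-> s3, -b-> s4
  s1 = (rec X. b.a.b.(X + X) + (a.a.X + a.X\{a} + a.(b.X + b.X)))\{a} | -b-> s5
  s2 = a.(rec X. b.a.b.(X + X) + (a.a.X + a.X\{a} + a.(b.X + b.X))) | -a-> s0
  s3 = b.(rec X. b.a.b.(X + X) + (a.a.X + a.X\{a} + a.(b.X + b.X))) + b.(rec X. b.a.b.(X + X) + (a.a.X + a.X\{a} + a.(b.X + b.X))) | -b-> s0
  s4 = a.b.((rec X. b.a.b.(X + X) + (a.a.X + a.X\{a} + a.(b.X + b.X))) + (rec X. b.a.b.(X + X) + (a.a.X + a.X\{a} + a.(b.X + b.X)))) | -a-> s6
  s5 = (a.b.((rec X. b.a.b.(X + X) + (a.a.X + a.X\{a} + a.(b.X + b.X))) + (rec X. b.a.b.(X + X) + (a.a.X + a.X\{a} + a.(b.X + b.X)))))\{a} | ∅
  s6 = b.((rec X. b.a.b.(X + X) + (a.a.X + a.X\{a} + a.(b.X + b.X))) + (rec X. b.a.b.(X + X) + (a.a.X + a.X\{a} + a.(b.X + b.X)))) | -b-> s7
  s7 = (rec X. b.a.b.(X + X) + (a.a.X + a.X\{a} + a.(b.X + b.X))) + (rec X. b.a.b.(X + X) + (a.a.X + a.X\{a} + a.(b.X + b.X))) | -a-> s1, -a-> s2, -a-> s3, -b-> s4
Reachable graph of Q (9 states):
  t0 = rec X. b.a.b.(X + X) + (b.a.X + a.X\{a} + a.(b.X + b.X)) | -a-> t1, -a-> t2, -b-> t3, -b-> t4
  t1 = (rec X. b.a.b.(X + X) + (b.a.X + a.X\{a} + a.(b.X + b.X)))\{a} | -b-> t5, -b-> t6
  t2 = b.(rec X. b.a.b.(X + X) + (b.a.X + a.X\{a} + a.(b.X + b.X))) + b.(rec X. b.a.b.(X + X) + (b.a.X + a.X\{a} + a.(b.X + b.X))) | -b-> t0
  t3 = a.(rec X. b.a.b.(X + X) + (b.a.X + a.X\{a} + a.(b.X + b.X))) | -a-> t0
  t4 = a.b.((rec X. b.a.b.(X + X) + (b.a.X + a.X\{a} + a.(b.X + b.X))) + (rec X. b.a.b.(X + X) + (b.a.X + a.X\{a} + a.(b.X + b.X)))) | -a-> t7
  t5 = (a.(rec X. b.a.b.(X + X) + (b.a.X + a.X\{a} + a.(b.X + b.X))))\{a} | ∅
  t6 = (a.b.((rec X. b.a.b.(X + X) + (b.a.X + a.X\{a} + a.(b.X + b.X))) + (rec X. b.a.b.(X + X) + (b.a.X + a.X\{a} + a.(b.X + b.X)))))\{a} | ∅
  t7 = b.((rec X. b.a.b.(X + X) + (b.a.X + a.X\{a} + a.(b.X + b.X))) + (rec X. b.a.b.(X + X) + (b.a.X + a.X\{a} + a.(b.X + b.X)))) | -b-> t8
  t8 = (rec X. b.a.b.(X + X) + (b.a.X + a.X\{a} + a.(b.X + b.X))) + (rec X. b.a.b.(X + X) + (b.a.X + a.X\{a} + a.(b.X + b.X))) | -a-> t1, -a-> t2, -b-> t3, -b-> t4
Run σ = ⟨aa⟩ on P: start {s0}
  step 1 (a): {s1, s2, s3}
  step 2 (a): {s0}
  P completes σ.
Run σ = ⟨aa⟩ on Q: start {t0}
  step 1 (a): {t1, t2}
  step 2 (a): ∅  — Q cannot continue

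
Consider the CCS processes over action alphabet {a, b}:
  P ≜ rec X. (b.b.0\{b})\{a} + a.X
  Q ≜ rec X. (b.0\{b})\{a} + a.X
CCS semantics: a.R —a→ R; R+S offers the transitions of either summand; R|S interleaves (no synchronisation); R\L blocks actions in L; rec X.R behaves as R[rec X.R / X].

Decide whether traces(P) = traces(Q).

LTS(P): 3 reachable states
  u0 = rec X. (b.b.0\{b})\{a} + a.X has moves =a=> u0, =b=> u1
  u1 = (b.0\{b})\{a} has moves =b=> u2
  u2 = 0\{b}\{a} has moves stopped
LTS(Q): 2 reachable states
  v0 = rec X. (b.0\{b})\{a} + a.X has moves =a=> v0, =b=> v1
  v1 = 0\{b}\{a} has moves stopped
Run σ = ⟨bb⟩ on P: start {u0}
  step 1 (b): {u1}
  step 2 (b): {u2}
  P completes σ.
Run σ = ⟨bb⟩ on Q: start {v0}
  step 1 (b): {v1}
  step 2 (b): no successor for Q

traces(P) ≠ traces(Q) — witness ⟨bb⟩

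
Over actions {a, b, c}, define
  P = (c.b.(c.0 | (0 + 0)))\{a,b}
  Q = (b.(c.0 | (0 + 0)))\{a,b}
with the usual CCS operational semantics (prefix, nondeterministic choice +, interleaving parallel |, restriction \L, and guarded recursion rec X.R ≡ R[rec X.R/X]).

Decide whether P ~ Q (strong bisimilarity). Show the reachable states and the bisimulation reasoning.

not bisimilar

Reachable graph of P (2 states):
  m0 = (c.b.(c.0 | (0 + 0)))\{a,b} has moves —c→ m1
  m1 = (b.(c.0 | (0 + 0)))\{a,b} has moves ∅
Reachable graph of Q (1 states):
  n0 = (b.(c.0 | (0 + 0)))\{a,b} has moves ∅
Bisimilarity quotient blocks:
  B0 = {m0}
  B1 = {m1, n0}
m0 ∈ B0, n0 ∈ B1 → different blocks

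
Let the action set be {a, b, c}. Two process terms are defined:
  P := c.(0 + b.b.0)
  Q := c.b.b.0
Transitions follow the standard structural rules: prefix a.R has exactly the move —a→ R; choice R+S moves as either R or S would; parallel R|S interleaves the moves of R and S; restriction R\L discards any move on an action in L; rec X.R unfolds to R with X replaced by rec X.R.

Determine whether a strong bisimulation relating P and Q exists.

YES

Reachable graph of P (4 states):
  p0 = c.(0 + b.b.0) | ··c··> p1
  p1 = 0 + b.b.0 | ··b··> p2
  p2 = b.0 | ··b··> p3
  p3 = 0 | (no moves)
Reachable graph of Q (4 states):
  q0 = c.b.b.0 | ··c··> q1
  q1 = b.b.0 | ··b··> q2
  q2 = b.0 | ··b··> q3
  q3 = 0 | (no moves)
Coarsest stable partition (strong bisimilarity classes):
  B0 = {p0, q0}
  B1 = {p1, q1}
  B2 = {p2, q2}
  B3 = {p3, q3}
p0 ∈ B0, q0 ∈ B0 → same block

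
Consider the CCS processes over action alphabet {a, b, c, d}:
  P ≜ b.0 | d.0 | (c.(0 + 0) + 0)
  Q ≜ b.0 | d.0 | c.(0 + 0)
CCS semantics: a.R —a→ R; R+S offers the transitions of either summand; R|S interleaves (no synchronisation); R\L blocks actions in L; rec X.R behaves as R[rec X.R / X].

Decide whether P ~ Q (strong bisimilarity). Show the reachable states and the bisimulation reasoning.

LTS(P): 8 reachable states
  p0 = b.0 | d.0 | (c.(0 + 0) + 0) :: -b-> p1, -c-> p2, -d-> p3
  p1 = 0 | d.0 | (c.(0 + 0) + 0) :: -c-> p4, -d-> p5
  p2 = b.0 | d.0 | (0 + 0) :: -b-> p4, -d-> p6
  p3 = b.0 | 0 | (c.(0 + 0) + 0) :: -b-> p5, -c-> p6
  p4 = 0 | d.0 | (0 + 0) :: -d-> p7
  p5 = 0 | 0 | (c.(0 + 0) + 0) :: -c-> p7
  p6 = b.0 | 0 | (0 + 0) :: -b-> p7
  p7 = 0 | 0 | (0 + 0) :: stopped
LTS(Q): 8 reachable states
  q0 = b.0 | d.0 | c.(0 + 0) :: -b-> q1, -c-> q2, -d-> q3
  q1 = 0 | d.0 | c.(0 + 0) :: -c-> q4, -d-> q5
  q2 = b.0 | d.0 | (0 + 0) :: -b-> q4, -d-> q6
  q3 = b.0 | 0 | c.(0 + 0) :: -b-> q5, -c-> q6
  q4 = 0 | d.0 | (0 + 0) :: -d-> q7
  q5 = 0 | 0 | c.(0 + 0) :: -c-> q7
  q6 = b.0 | 0 | (0 + 0) :: -b-> q7
  q7 = 0 | 0 | (0 + 0) :: stopped
Coarsest stable partition (strong bisimilarity classes):
  B0 = {p0, q0}
  B1 = {p2, q2}
  B2 = {p4, q4}
  B3 = {p7, q7}
  B4 = {p6, q6}
  B5 = {p1, q1}
  B6 = {p5, q5}
  B7 = {p3, q3}
p0 ∈ B0, q0 ∈ B0 → same block

YES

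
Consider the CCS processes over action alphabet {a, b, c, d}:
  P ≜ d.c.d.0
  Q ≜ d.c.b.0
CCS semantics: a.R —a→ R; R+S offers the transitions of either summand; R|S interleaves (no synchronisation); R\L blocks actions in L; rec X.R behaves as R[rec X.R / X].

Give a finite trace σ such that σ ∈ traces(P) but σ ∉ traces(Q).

dcd

LTS(P): 4 reachable states
  u0 = d.c.d.0 | ··d··> u1
  u1 = c.d.0 | ··c··> u2
  u2 = d.0 | ··d··> u3
  u3 = 0 | deadlocked
LTS(Q): 4 reachable states
  v0 = d.c.b.0 | ··d··> v1
  v1 = c.b.0 | ··c··> v2
  v2 = b.0 | ··b··> v3
  v3 = 0 | deadlocked
Run σ = ⟨dcd⟩ on P: start {u0}
  [1] d ⇒ {u1}
  [2] c ⇒ {u2}
  [3] d ⇒ {u3}
  ✓ P
Run σ = ⟨dcd⟩ on Q: start {v0}
  [1] d ⇒ {v1}
  [2] c ⇒ {v2}
  [3] d ⇒ no successor for Q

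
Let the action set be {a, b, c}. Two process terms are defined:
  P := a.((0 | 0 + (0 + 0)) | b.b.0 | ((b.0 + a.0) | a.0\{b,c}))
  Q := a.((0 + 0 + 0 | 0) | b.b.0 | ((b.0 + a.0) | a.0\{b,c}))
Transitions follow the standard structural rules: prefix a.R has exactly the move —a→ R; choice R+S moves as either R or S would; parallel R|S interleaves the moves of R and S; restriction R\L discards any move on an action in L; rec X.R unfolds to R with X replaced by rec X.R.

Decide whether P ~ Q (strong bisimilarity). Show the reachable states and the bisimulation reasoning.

P's transition system — 13 states:
  p0 = a.((0 | 0 + (0 + 0)) | b.b.0 | ((b.0 + a.0) | a.0\{b,c})) | ··a··> p1
  p1 = (0 | 0 + (0 + 0)) | b.b.0 | ((b.0 + a.0) | a.0\{b,c}) | ··a··> p2, ··a··> p3, ··b··> p3, ··b··> p4
  p2 = (0 | 0 + (0 + 0)) | b.b.0 | ((b.0 + a.0) | 0\{b,c}) | ··a··> p5, ··b··> p5, ··b··> p6
  p3 = (0 | 0 + (0 + 0)) | b.b.0 | (0 | a.0\{b,c}) | ··a··> p5, ··b··> p7
  p4 = (0 | 0 + (0 + 0)) | b.0 | ((b.0 + a.0) | a.0\{b,c}) | ··a··> p6, ··a··> p7, ··b··> p7, ··b··> p8
  p5 = (0 | 0 + (0 + 0)) | b.b.0 | (0 | 0\{b,c}) | ··b··> p9
  p6 = (0 | 0 + (0 + 0)) | b.0 | ((b.0 + a.0) | 0\{b,c}) | ··a··> p9, ··b··> p10, ··b··> p9
  p7 = (0 | 0 + (0 + 0)) | b.0 | (0 | a.0\{b,c}) | ··a··> p9, ··b··> p11
  p8 = (0 | 0 + (0 + 0)) | 0 | ((b.0 + a.0) | a.0\{b,c}) | ··a··> p10, ··a··> p11, ··b··> p11
  p9 = (0 | 0 + (0 + 0)) | b.0 | (0 | 0\{b,c}) | ··b··> p12
  p10 = (0 | 0 + (0 + 0)) | 0 | ((b.0 + a.0) | 0\{b,c}) | ··a··> p12, ··b··> p12
  p11 = (0 | 0 + (0 + 0)) | 0 | (0 | a.0\{b,c}) | ··a··> p12
  p12 = (0 | 0 + (0 + 0)) | 0 | (0 | 0\{b,c}) | deadlocked
Q's transition system — 13 states:
  q0 = a.((0 + 0 + 0 | 0) | b.b.0 | ((b.0 + a.0) | a.0\{b,c})) | ··a··> q1
  q1 = (0 + 0 + 0 | 0) | b.b.0 | ((b.0 + a.0) | a.0\{b,c}) | ··a··> q2, ··a··> q3, ··b··> q3, ··b··> q4
  q2 = (0 + 0 + 0 | 0) | b.b.0 | ((b.0 + a.0) | 0\{b,c}) | ··a··> q5, ··b··> q5, ··b··> q6
  q3 = (0 + 0 + 0 | 0) | b.b.0 | (0 | a.0\{b,c}) | ··a··> q5, ··b··> q7
  q4 = (0 + 0 + 0 | 0) | b.0 | ((b.0 + a.0) | a.0\{b,c}) | ··a··> q6, ··a··> q7, ··b··> q7, ··b··> q8
  q5 = (0 + 0 + 0 | 0) | b.b.0 | (0 | 0\{b,c}) | ··b··> q9
  q6 = (0 + 0 + 0 | 0) | b.0 | ((b.0 + a.0) | 0\{b,c}) | ··a··> q9, ··b··> q10, ··b··> q9
  q7 = (0 + 0 + 0 | 0) | b.0 | (0 | a.0\{b,c}) | ··a··> q9, ··b··> q11
  q8 = (0 + 0 + 0 | 0) | 0 | ((b.0 + a.0) | a.0\{b,c}) | ··a··> q10, ··a··> q11, ··b··> q11
  q9 = (0 + 0 + 0 | 0) | b.0 | (0 | 0\{b,c}) | ··b··> q12
  q10 = (0 + 0 + 0 | 0) | 0 | ((b.0 + a.0) | 0\{b,c}) | ··a··> q12, ··b··> q12
  q11 = (0 + 0 + 0 | 0) | 0 | (0 | a.0\{b,c}) | ··a··> q12
  q12 = (0 + 0 + 0 | 0) | 0 | (0 | 0\{b,c}) | deadlocked
Partition-refinement fixed point:
  B0 = {p0, q0}
  B1 = {p1, q1}
  B2 = {p3, q3}
  B3 = {p7, q7}
  B4 = {p11, q11}
  B5 = {p12, q12}
  B6 = {p9, q9}
  B7 = {p5, q5}
  B8 = {p2, q2}
  B9 = {p6, q6}
  B10 = {p10, q10}
  B11 = {p4, q4}
  B12 = {p8, q8}
p0 ∈ B0, q0 ∈ B0 → same block

bisimilar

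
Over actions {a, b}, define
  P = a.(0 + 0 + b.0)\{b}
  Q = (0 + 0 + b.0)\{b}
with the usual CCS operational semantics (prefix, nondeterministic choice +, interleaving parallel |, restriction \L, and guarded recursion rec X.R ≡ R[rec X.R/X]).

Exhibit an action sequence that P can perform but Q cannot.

Reachable graph of P (2 states):
  p0 = a.(0 + 0 + b.0)\{b} ⊢ --a--▸ p1
  p1 = (0 + 0 + b.0)\{b} ⊢ ·
Reachable graph of Q (1 states):
  q0 = (0 + 0 + b.0)\{b} ⊢ ·
Trace ⟨a⟩ through P, begin at {p0}:
  after a @ step 1: {p1}
  P completes σ.
Trace ⟨a⟩ through Q, begin at {q0}:
  after a @ step 1: ∅  — Q cannot continue

a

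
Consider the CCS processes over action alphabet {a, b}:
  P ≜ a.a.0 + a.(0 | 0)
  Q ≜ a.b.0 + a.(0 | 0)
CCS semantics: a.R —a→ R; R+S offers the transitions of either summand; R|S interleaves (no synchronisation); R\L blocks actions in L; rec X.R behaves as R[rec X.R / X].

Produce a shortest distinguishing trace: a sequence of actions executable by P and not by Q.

Reachable graph of P (4 states):
  p0 = a.a.0 + a.(0 | 0) → =a=> p1, =a=> p2
  p1 = 0 | 0 → stopped
  p2 = a.0 → =a=> p3
  p3 = 0 → stopped
Reachable graph of Q (4 states):
  q0 = a.b.0 + a.(0 | 0) → =a=> q1, =a=> q2
  q1 = 0 | 0 → stopped
  q2 = b.0 → =b=> q3
  q3 = 0 → stopped
Trace ⟨aa⟩ through P, begin at {p0}:
  [1] a ⇒ {p1, p2}
  [2] a ⇒ {p3}
  ✓ P
Trace ⟨aa⟩ through Q, begin at {q0}:
  [1] a ⇒ {q1, q2}
  [2] a ⇒ no successor for Q

aa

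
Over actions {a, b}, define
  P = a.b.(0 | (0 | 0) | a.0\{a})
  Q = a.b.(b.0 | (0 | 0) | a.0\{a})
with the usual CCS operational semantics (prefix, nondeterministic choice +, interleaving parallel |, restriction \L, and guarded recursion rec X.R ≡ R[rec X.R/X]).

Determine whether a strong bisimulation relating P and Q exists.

NO

P's transition system — 4 states:
  m0 = a.b.(0 | (0 | 0) | a.0\{a}) has moves —a→ m1
  m1 = b.(0 | (0 | 0) | a.0\{a}) has moves —b→ m2
  m2 = 0 | (0 | 0) | a.0\{a} has moves —a→ m3
  m3 = 0 | (0 | 0) | 0\{a} has moves deadlocked
Q's transition system — 6 states:
  n0 = a.b.(b.0 | (0 | 0) | a.0\{a}) has moves —a→ n1
  n1 = b.(b.0 | (0 | 0) | a.0\{a}) has moves —b→ n2
  n2 = b.0 | (0 | 0) | a.0\{a} has moves —a→ n3, —b→ n4
  n3 = b.0 | (0 | 0) | 0\{a} has moves —b→ n5
  n4 = 0 | (0 | 0) | a.0\{a} has moves —a→ n5
  n5 = 0 | (0 | 0) | 0\{a} has moves deadlocked
Partition-refinement fixed point:
  B0 = {m0}
  B1 = {m1}
  B2 = {m2, n4}
  B3 = {m3, n5}
  B4 = {n0}
  B5 = {n1}
  B6 = {n2}
  B7 = {n3}
m0 ∈ B0, n0 ∈ B4 → different blocks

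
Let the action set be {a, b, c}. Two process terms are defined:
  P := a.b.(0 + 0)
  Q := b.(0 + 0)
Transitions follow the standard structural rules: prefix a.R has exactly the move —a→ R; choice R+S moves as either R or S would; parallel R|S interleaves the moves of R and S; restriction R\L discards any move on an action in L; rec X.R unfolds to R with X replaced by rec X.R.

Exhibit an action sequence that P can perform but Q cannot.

LTS(P): 3 reachable states
  u0 = a.b.(0 + 0) has moves -a-> u1
  u1 = b.(0 + 0) has moves -b-> u2
  u2 = 0 + 0 has moves ·
LTS(Q): 2 reachable states
  v0 = b.(0 + 0) has moves -b-> v1
  v1 = 0 + 0 has moves ·
Run σ = ⟨a⟩ on P: start {u0}
  step 1 (a): {u1}
  P completes σ.
Run σ = ⟨a⟩ on Q: start {v0}
  step 1 (a): no successor for Q

a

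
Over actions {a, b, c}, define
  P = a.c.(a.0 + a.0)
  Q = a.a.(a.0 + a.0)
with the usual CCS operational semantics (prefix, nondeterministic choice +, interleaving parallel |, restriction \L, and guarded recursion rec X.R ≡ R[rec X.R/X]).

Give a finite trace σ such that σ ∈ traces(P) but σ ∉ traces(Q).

Reachable graph of P (4 states):
  u0 = a.c.(a.0 + a.0) :: —a→ u1
  u1 = c.(a.0 + a.0) :: —c→ u2
  u2 = a.0 + a.0 :: —a→ u3
  u3 = 0 :: ∅
Reachable graph of Q (4 states):
  v0 = a.a.(a.0 + a.0) :: —a→ v1
  v1 = a.(a.0 + a.0) :: —a→ v2
  v2 = a.0 + a.0 :: —a→ v3
  v3 = 0 :: ∅
Run σ = ⟨ac⟩ on P: start {u0}
  after a @ step 1: {u1}
  after c @ step 2: {u2}
  — P admits the full trace.
Run σ = ⟨ac⟩ on Q: start {v0}
  after a @ step 1: {v1}
  after c @ step 2: no successor for Q

ac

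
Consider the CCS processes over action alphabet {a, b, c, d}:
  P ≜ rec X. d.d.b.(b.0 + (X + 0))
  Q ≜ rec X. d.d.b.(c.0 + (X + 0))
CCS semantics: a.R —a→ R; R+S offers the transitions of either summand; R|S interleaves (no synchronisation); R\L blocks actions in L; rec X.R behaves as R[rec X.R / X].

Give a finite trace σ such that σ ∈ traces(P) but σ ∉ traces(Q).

LTS(P): 5 reachable states
  s0 = rec X. d.d.b.(b.0 + (X + 0)) has moves ··d··> s1
  s1 = d.b.(b.0 + ((rec X. d.d.b.(b.0 + (X + 0))) + 0)) has moves ··d··> s2
  s2 = b.(b.0 + ((rec X. d.d.b.(b.0 + (X + 0))) + 0)) has moves ··b··> s3
  s3 = b.0 + ((rec X. d.d.b.(b.0 + (X + 0))) + 0) has moves ··b··> s4, ··d··> s1
  s4 = 0 has moves (no moves)
LTS(Q): 5 reachable states
  t0 = rec X. d.d.b.(c.0 + (X + 0)) has moves ··d··> t1
  t1 = d.b.(c.0 + ((rec X. d.d.b.(c.0 + (X + 0))) + 0)) has moves ··d··> t2
  t2 = b.(c.0 + ((rec X. d.d.b.(c.0 + (X + 0))) + 0)) has moves ··b··> t3
  t3 = c.0 + ((rec X. d.d.b.(c.0 + (X + 0))) + 0) has moves ··c··> t4, ··d··> t1
  t4 = 0 has moves (no moves)
Trace ⟨ddbb⟩ through P, begin at {s0}:
  after d @ step 1: {s1}
  after d @ step 2: {s2}
  after b @ step 3: {s3}
  after b @ step 4: {s4}
  ✓ P
Trace ⟨ddbb⟩ through Q, begin at {t0}:
  after d @ step 1: {t1}
  after d @ step 2: {t2}
  after b @ step 3: {t3}
  after b @ step 4: ∅ (Q stuck)

ddbb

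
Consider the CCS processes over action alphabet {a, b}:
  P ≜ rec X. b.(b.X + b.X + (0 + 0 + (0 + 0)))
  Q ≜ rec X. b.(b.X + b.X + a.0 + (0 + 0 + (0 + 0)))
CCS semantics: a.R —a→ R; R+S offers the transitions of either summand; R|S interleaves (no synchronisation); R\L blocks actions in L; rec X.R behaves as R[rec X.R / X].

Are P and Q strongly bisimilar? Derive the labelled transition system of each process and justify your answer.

NO

P's transition system — 2 states:
  p0 = rec X. b.(b.X + b.X + (0 + 0 + (0 + 0))) ⊢ --b--▸ p1
  p1 = b.(rec X. b.(b.X + b.X + (0 + 0 + (0 + 0)))) + b.(rec X. b.(b.X + b.X + (0 + 0 + (0 + 0)))) + (0 + 0 + (0 + 0)) ⊢ --b--▸ p0
Q's transition system — 3 states:
  q0 = rec X. b.(b.X + b.X + a.0 + (0 + 0 + (0 + 0))) ⊢ --b--▸ q1
  q1 = b.(rec X. b.(b.X + b.X + a.0 + (0 + 0 + (0 + 0)))) + b.(rec X. b.(b.X + b.X + a.0 + (0 + 0 + (0 + 0)))) + a.0 + (0 + 0 + (0 + 0)) ⊢ --a--▸ q2, --b--▸ q0
  q2 = 0 ⊢ ·
Partition-refinement fixed point:
  B0 = {p0, p1}
  B1 = {q0}
  B2 = {q1}
  B3 = {q2}
p0 ∈ B0, q0 ∈ B1 → different blocks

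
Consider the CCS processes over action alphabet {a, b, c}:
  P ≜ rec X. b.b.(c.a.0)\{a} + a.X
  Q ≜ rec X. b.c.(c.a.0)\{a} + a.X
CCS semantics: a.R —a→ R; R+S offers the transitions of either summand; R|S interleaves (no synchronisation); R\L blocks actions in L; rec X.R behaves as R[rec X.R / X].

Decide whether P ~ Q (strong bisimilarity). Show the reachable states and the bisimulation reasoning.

P ≁ Q

Reachable graph of P (4 states):
  u0 = rec X. b.b.(c.a.0)\{a} + a.X → -a-> u0, -b-> u1
  u1 = b.(c.a.0)\{a} → -b-> u2
  u2 = (c.a.0)\{a} → -c-> u3
  u3 = (a.0)\{a} → deadlocked
Reachable graph of Q (4 states):
  v0 = rec X. b.c.(c.a.0)\{a} + a.X → -a-> v0, -b-> v1
  v1 = c.(c.a.0)\{a} → -c-> v2
  v2 = (c.a.0)\{a} → -c-> v3
  v3 = (a.0)\{a} → deadlocked
Bisimilarity quotient blocks:
  B0 = {u0}
  B1 = {u1}
  B2 = {u2, v2}
  B3 = {u3, v3}
  B4 = {v0}
  B5 = {v1}
u0 ∈ B0, v0 ∈ B4 → different blocks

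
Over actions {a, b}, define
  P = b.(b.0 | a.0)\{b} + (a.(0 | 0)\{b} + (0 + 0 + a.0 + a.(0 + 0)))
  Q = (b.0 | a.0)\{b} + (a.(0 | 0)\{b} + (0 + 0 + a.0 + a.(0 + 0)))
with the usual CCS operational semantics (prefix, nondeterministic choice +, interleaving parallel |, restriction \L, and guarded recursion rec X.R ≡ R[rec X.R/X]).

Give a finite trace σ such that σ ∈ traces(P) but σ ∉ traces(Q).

b

P's transition system — 6 states:
  m0 = b.(b.0 | a.0)\{b} + (a.(0 | 0)\{b} + (0 + 0 + a.0 + a.(0 + 0))) | --a--▸ m1, --a--▸ m2, --a--▸ m3, --b--▸ m4
  m1 = (0 | 0)\{b} | deadlocked
  m2 = 0 | deadlocked
  m3 = 0 + 0 | deadlocked
  m4 = (b.0 | a.0)\{b} | --a--▸ m5
  m5 = (b.0 | 0)\{b} | deadlocked
Q's transition system — 5 states:
  n0 = (b.0 | a.0)\{b} + (a.(0 | 0)\{b} + (0 + 0 + a.0 + a.(0 + 0))) | --a--▸ n1, --a--▸ n2, --a--▸ n3, --a--▸ n4
  n1 = (0 | 0)\{b} | deadlocked
  n2 = (b.0 | 0)\{b} | deadlocked
  n3 = 0 | deadlocked
  n4 = 0 + 0 | deadlocked
Trace ⟨b⟩ through P, begin at {m0}:
  after b @ step 1: {m4}
  P completes σ.
Trace ⟨b⟩ through Q, begin at {n0}:
  after b @ step 1: ∅  — Q cannot continue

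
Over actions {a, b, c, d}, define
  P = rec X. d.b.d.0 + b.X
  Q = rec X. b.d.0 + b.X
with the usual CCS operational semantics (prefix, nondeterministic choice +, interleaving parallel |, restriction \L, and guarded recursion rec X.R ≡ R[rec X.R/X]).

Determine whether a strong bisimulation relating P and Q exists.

LTS(P): 4 reachable states
  u0 = rec X. d.b.d.0 + b.X has moves --b--▸ u0, --d--▸ u1
  u1 = b.d.0 has moves --b--▸ u2
  u2 = d.0 has moves --d--▸ u3
  u3 = 0 has moves ∅
LTS(Q): 3 reachable states
  v0 = rec X. b.d.0 + b.X has moves --b--▸ v0, --b--▸ v1
  v1 = d.0 has moves --d--▸ v2
  v2 = 0 has moves ∅
Partition-refinement fixed point:
  B0 = {u0}
  B1 = {u1}
  B2 = {u2, v1}
  B3 = {u3, v2}
  B4 = {v0}
u0 ∈ B0, v0 ∈ B4 → different blocks

not bisimilar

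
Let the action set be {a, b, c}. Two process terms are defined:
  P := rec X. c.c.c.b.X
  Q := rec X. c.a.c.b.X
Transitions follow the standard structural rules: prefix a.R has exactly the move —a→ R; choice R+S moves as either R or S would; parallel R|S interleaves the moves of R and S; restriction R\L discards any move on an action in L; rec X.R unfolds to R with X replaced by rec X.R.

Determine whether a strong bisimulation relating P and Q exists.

LTS(P): 4 reachable states
  s0 = rec X. c.c.c.b.X | =c=> s1
  s1 = c.c.b.(rec X. c.c.c.b.X) | =c=> s2
  s2 = c.b.(rec X. c.c.c.b.X) | =c=> s3
  s3 = b.(rec X. c.c.c.b.X) | =b=> s0
LTS(Q): 4 reachable states
  t0 = rec X. c.a.c.b.X | =c=> t1
  t1 = a.c.b.(rec X. c.a.c.b.X) | =a=> t2
  t2 = c.b.(rec X. c.a.c.b.X) | =c=> t3
  t3 = b.(rec X. c.a.c.b.X) | =b=> t0
Coarsest stable partition (strong bisimilarity classes):
  B0 = {s0}
  B1 = {s1}
  B2 = {s2}
  B3 = {s3}
  B4 = {t0}
  B5 = {t1}
  B6 = {t2}
  B7 = {t3}
s0 ∈ B0, t0 ∈ B4 → different blocks

NO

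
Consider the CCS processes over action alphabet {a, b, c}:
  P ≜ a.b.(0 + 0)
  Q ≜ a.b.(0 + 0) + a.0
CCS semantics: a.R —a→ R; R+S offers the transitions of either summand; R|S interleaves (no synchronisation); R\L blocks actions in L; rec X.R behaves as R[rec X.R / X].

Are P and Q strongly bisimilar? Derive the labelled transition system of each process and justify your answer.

not bisimilar

LTS(P): 3 reachable states
  p0 = a.b.(0 + 0) has moves --a--▸ p1
  p1 = b.(0 + 0) has moves --b--▸ p2
  p2 = 0 + 0 has moves stopped
LTS(Q): 4 reachable states
  q0 = a.b.(0 + 0) + a.0 has moves --a--▸ q1, --a--▸ q2
  q1 = 0 has moves stopped
  q2 = b.(0 + 0) has moves --b--▸ q3
  q3 = 0 + 0 has moves stopped
Partition-refinement fixed point:
  B0 = {p0}
  B1 = {p1, q2}
  B2 = {p2, q1, q3}
  B3 = {q0}
p0 ∈ B0, q0 ∈ B3 → different blocks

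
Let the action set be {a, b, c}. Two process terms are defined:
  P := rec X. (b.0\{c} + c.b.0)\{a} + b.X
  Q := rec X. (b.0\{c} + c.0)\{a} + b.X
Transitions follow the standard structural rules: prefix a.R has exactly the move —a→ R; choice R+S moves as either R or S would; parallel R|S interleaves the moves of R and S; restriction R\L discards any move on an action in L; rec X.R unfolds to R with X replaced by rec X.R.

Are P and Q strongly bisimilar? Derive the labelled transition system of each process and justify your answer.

NO

Reachable graph of P (4 states):
  u0 = rec X. (b.0\{c} + c.b.0)\{a} + b.X has moves ··b··> u0, ··b··> u1, ··c··> u2
  u1 = 0\{c}\{a} has moves stopped
  u2 = (b.0)\{a} has moves ··b··> u3
  u3 = 0\{a} has moves stopped
Reachable graph of Q (3 states):
  v0 = rec X. (b.0\{c} + c.0)\{a} + b.X has moves ··b··> v0, ··b··> v1, ··c··> v2
  v1 = 0\{c}\{a} has moves stopped
  v2 = 0\{a} has moves stopped
Bisimilarity quotient blocks:
  B0 = {u0}
  B1 = {u1, u3, v1, v2}
  B2 = {u2}
  B3 = {v0}
u0 ∈ B0, v0 ∈ B3 → different blocks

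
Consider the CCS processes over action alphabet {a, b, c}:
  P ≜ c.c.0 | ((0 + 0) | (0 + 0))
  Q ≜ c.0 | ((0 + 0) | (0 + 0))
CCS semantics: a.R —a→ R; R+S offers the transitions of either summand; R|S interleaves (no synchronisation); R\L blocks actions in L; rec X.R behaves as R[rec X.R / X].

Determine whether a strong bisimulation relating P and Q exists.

Reachable graph of P (3 states):
  m0 = c.c.0 | ((0 + 0) | (0 + 0)) has moves -c-> m1
  m1 = c.0 | ((0 + 0) | (0 + 0)) has moves -c-> m2
  m2 = 0 | ((0 + 0) | (0 + 0)) has moves (no moves)
Reachable graph of Q (2 states):
  n0 = c.0 | ((0 + 0) | (0 + 0)) has moves -c-> n1
  n1 = 0 | ((0 + 0) | (0 + 0)) has moves (no moves)
Partition-refinement fixed point:
  B0 = {m0}
  B1 = {m1, n0}
  B2 = {m2, n1}
m0 ∈ B0, n0 ∈ B1 → different blocks

NO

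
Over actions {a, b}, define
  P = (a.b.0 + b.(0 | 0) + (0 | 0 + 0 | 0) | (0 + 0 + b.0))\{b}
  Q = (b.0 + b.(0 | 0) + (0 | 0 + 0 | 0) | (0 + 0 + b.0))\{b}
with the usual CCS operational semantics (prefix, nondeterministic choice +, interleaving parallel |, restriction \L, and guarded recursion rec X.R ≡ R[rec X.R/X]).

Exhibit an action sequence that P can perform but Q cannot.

LTS(P): 2 reachable states
  m0 = (a.b.0 + b.(0 | 0) + (0 | 0 + 0 | 0) | (0 + 0 + b.0))\{b} :: —a→ m1
  m1 = (b.0)\{b} :: stopped
LTS(Q): 1 reachable states
  n0 = (b.0 + b.(0 | 0) + (0 | 0 + 0 | 0) | (0 + 0 + b.0))\{b} :: stopped
Executing a from P (initial set {m0}):
  [1] a ⇒ {m1}
  ✓ P
Executing a from Q (initial set {n0}):
  [1] a ⇒ no successor for Q

a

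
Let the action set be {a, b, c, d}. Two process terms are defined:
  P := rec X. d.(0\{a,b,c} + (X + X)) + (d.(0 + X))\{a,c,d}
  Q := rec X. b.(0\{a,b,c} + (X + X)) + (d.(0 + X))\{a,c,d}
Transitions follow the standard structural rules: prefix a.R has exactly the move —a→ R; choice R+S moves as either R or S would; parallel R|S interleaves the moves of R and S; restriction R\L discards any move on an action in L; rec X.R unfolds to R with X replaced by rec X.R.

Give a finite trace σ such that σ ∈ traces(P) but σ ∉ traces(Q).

d

LTS(P): 2 reachable states
  m0 = rec X. d.(0\{a,b,c} + (X + X)) + (d.(0 + X))\{a,c,d} | ··d··> m1
  m1 = 0\{a,b,c} + ((rec X. d.(0\{a,b,c} + (X + X)) + (d.(0 + X))\{a,c,d}) + (rec X. d.(0\{a,b,c} + (X + X)) + (d.(0 + X))\{a,c,d})) | ··d··> m1
LTS(Q): 2 reachable states
  n0 = rec X. b.(0\{a,b,c} + (X + X)) + (d.(0 + X))\{a,c,d} | ··b··> n1
  n1 = 0\{a,b,c} + ((rec X. b.(0\{a,b,c} + (X + X)) + (d.(0 + X))\{a,c,d}) + (rec X. b.(0\{a,b,c} + (X + X)) + (d.(0 + X))\{a,c,d})) | ··b··> n1
Trace ⟨d⟩ through P, begin at {m0}:
  step 1 (d): {m1}
  ✓ P
Trace ⟨d⟩ through Q, begin at {n0}:
  step 1 (d): ∅  — Q cannot continue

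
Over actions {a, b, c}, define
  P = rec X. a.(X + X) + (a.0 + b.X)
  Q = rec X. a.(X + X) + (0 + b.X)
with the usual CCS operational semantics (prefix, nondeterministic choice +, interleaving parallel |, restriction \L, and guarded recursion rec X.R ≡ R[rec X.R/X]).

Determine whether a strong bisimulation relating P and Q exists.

NO

P's transition system — 3 states:
  u0 = rec X. a.(X + X) + (a.0 + b.X) → -a-> u1, -a-> u2, -b-> u0
  u1 = (rec X. a.(X + X) + (a.0 + b.X)) + (rec X. a.(X + X) + (a.0 + b.X)) → -a-> u1, -a-> u2, -b-> u0
  u2 = 0 → ∅
Q's transition system — 2 states:
  v0 = rec X. a.(X + X) + (0 + b.X) → -a-> v1, -b-> v0
  v1 = (rec X. a.(X + X) + (0 + b.X)) + (rec X. a.(X + X) + (0 + b.X)) → -a-> v1, -b-> v0
Partition-refinement fixed point:
  B0 = {u0, u1}
  B1 = {u2}
  B2 = {v0, v1}
u0 ∈ B0, v0 ∈ B2 → different blocks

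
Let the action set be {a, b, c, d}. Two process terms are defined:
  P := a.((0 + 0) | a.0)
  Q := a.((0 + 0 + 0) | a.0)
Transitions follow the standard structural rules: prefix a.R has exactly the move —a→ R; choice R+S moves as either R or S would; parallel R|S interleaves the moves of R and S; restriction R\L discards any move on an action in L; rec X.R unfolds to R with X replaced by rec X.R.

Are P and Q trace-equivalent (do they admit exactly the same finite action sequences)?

YES

P's transition system — 3 states:
  s0 = a.((0 + 0) | a.0) | -a-> s1
  s1 = (0 + 0) | a.0 | -a-> s2
  s2 = (0 + 0) | 0 | ∅
Q's transition system — 3 states:
  t0 = a.((0 + 0 + 0) | a.0) | -a-> t1
  t1 = (0 + 0 + 0) | a.0 | -a-> t2
  t2 = (0 + 0 + 0) | 0 | ∅
Coarsest stable partition (strong bisimilarity classes):
  B0 = {s0, t0}
  B1 = {s1, t1}
  B2 = {s2, t2}
s0 ∈ B0, t0 ∈ B0 → same block
Bisimilar ⇒ trace-equivalent.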